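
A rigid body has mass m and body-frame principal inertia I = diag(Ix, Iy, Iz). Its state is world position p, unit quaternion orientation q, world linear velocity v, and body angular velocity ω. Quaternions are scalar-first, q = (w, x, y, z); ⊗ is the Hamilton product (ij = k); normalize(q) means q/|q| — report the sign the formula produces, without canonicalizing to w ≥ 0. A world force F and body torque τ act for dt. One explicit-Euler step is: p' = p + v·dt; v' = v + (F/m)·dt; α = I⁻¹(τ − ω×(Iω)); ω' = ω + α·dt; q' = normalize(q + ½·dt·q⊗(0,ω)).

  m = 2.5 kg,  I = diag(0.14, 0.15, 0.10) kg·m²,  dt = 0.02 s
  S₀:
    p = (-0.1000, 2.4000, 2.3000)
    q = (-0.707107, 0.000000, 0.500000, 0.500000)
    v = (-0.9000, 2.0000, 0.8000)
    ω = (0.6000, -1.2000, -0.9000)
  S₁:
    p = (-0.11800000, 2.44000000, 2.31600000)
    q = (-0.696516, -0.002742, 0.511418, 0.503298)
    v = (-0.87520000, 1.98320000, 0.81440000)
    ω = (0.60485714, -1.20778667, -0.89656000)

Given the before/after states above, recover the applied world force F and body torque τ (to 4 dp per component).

Δv = v₁−v₀ = (0.02480000, -0.01680000, 0.01440000)
m·(v₁−v₀)/dt = (3.1000, -2.1000, 1.8000)
ω₁ − ω₀ = (0.00485714, -0.00778667, 0.00344000)
τ = I·(Δω/dt) + ω₀×(Iω₀) = (-0.0200, -0.0800, 0.0100)

F = (3.1000, -2.1000, 1.8000)
τ = (-0.0200, -0.0800, 0.0100)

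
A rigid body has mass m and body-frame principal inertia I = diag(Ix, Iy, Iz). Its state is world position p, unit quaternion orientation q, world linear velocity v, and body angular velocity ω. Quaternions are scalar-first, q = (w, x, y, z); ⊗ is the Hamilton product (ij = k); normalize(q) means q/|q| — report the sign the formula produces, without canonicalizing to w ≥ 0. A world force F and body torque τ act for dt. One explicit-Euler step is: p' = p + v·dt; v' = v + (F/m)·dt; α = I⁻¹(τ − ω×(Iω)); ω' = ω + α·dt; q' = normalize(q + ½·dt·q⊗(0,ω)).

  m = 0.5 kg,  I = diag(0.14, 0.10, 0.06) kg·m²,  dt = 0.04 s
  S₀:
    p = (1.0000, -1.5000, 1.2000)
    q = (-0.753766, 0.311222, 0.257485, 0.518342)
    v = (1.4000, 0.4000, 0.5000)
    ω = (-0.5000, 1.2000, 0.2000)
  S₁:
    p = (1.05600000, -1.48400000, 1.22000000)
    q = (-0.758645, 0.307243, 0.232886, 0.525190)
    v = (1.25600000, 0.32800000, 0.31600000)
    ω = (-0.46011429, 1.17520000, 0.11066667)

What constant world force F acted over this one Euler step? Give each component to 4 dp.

F = (-1.8000, -0.9000, -2.3000)

velocity change Δv = (-0.14400000, -0.07200000, -0.18400000)
m·(v₁−v₀)/dt = (-1.8000, -0.9000, -2.3000)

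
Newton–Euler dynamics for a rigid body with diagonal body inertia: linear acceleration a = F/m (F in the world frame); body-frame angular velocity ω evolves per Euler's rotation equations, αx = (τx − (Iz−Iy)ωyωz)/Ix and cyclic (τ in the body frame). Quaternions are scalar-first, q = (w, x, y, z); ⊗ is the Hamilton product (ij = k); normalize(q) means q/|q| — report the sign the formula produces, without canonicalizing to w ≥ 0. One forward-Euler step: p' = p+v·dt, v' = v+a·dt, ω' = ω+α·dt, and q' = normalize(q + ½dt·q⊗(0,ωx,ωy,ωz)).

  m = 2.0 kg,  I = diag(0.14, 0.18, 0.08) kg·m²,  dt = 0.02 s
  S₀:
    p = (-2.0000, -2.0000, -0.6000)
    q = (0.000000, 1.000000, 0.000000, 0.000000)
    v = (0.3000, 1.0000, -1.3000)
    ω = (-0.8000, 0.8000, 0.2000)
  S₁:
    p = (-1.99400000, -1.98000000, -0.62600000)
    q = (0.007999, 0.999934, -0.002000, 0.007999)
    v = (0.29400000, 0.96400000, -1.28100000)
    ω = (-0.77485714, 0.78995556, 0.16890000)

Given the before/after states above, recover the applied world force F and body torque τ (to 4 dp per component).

F = (-0.6000, -3.6000, 1.9000)
τ = (0.1600, -0.1000, -0.1500)

velocity change Δv = (-0.00600000, -0.03600000, 0.01900000)
applied force F = (-0.6000, -3.6000, 1.9000)
rate change Δω = (0.02514286, -0.01004444, -0.03110000)
precession coupling = (-0.0160, -0.0096, -0.0256)
applied torque τ = (0.1600, -0.1000, -0.1500)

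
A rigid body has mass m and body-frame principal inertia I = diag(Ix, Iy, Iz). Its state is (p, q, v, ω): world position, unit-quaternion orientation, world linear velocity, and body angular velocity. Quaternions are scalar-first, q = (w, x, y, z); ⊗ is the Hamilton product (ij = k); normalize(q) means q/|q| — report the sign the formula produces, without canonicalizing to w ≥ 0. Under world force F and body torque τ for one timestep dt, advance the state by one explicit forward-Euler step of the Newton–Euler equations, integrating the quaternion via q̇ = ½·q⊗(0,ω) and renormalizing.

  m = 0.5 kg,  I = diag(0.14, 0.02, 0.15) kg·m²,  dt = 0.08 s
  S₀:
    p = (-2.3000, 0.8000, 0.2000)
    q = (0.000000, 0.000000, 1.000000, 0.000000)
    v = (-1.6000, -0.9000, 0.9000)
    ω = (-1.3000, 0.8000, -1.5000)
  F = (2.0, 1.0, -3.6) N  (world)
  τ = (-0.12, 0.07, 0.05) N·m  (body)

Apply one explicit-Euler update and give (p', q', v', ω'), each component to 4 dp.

angular accel α = (0.2571, 4.4750, -0.4987)
new body rate ω' = (-1.2794, 1.1580, -1.5399)
Hamilton product q⊗(0,ω) = (-0.8000000, -1.5000000, 0.0000000, 1.3000000)
q' = normalize(q + ½dt·q⊗(0,ω)) = (-0.0319, -0.0598, 0.9964, 0.0518)
p + v·dt = (-2.4280, 0.7280, 0.2720)
v' = v + a·dt = (-1.2800, -0.7400, 0.3240)

p' = (-2.4280, 0.7280, 0.2720)
q' = (-0.0319, -0.0598, 0.9964, 0.0518)
v' = (-1.2800, -0.7400, 0.3240)
ω' = (-1.2794, 1.1580, -1.5399)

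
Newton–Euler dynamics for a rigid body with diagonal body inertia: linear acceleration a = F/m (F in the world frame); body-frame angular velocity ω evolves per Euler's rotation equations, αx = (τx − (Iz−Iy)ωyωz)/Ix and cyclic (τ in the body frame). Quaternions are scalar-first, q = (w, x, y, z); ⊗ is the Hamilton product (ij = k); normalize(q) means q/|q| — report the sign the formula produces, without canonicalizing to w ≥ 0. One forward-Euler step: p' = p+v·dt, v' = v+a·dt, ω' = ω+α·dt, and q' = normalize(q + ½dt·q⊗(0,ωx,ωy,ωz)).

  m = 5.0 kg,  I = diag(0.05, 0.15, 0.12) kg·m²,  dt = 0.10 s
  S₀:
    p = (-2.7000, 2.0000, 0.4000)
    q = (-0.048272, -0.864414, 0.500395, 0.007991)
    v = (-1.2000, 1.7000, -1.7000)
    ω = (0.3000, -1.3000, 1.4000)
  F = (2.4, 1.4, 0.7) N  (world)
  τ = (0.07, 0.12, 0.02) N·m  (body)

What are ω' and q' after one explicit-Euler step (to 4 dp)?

(τ − ω×Iω)/I = (0.3080, 0.9960, 0.4917)
ω' = ω + α·dt = (0.3308, -1.2004, 1.4492)
2q̇ = q⊗(0,ω) = (0.8986503, 0.6964597, 1.2753305, 0.9060389)
updated quaternion q' = (-0.0033, -0.8257, 0.5615, 0.0530)

ω' = (0.3308, -1.2004, 1.4492)
q' = (-0.0033, -0.8257, 0.5615, 0.0530)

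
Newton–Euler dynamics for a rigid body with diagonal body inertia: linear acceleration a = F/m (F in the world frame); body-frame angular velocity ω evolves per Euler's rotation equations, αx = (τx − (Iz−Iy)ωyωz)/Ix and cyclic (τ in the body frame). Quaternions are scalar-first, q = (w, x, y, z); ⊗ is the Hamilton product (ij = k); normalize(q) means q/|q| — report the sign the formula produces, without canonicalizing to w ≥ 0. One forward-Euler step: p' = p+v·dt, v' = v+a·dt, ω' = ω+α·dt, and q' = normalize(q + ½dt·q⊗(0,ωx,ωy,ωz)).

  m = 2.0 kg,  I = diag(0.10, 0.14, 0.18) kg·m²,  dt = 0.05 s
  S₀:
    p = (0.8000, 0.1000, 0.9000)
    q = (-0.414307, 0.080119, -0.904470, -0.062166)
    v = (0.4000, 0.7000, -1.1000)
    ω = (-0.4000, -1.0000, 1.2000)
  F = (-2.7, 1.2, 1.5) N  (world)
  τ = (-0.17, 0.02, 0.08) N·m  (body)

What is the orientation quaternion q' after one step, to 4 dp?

q' = (-0.4339, 0.0555, -0.8952, -0.0856)

q⊗(0,ω) = (-0.7978232, -0.9818072, 0.3430306, -0.9390754)
q' = normalize(q + ½dt·q⊗(0,ω)) = (-0.4339, 0.0555, -0.8952, -0.0856)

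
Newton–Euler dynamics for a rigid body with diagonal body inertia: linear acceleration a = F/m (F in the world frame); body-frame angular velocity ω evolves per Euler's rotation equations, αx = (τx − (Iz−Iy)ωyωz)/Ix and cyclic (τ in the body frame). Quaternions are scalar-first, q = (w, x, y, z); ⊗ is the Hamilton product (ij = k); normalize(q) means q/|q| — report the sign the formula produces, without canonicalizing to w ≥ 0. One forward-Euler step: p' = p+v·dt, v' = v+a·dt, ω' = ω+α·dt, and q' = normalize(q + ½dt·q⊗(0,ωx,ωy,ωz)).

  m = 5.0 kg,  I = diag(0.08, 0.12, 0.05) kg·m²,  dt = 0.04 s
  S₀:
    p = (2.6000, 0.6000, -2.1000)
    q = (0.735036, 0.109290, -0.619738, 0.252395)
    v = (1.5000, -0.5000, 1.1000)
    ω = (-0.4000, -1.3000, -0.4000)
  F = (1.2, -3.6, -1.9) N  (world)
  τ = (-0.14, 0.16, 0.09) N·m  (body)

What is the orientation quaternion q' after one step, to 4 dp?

2q̇ = q⊗(0,ω) = (-0.6609854, 0.2819943, -1.0127888, -0.6839866)
updated quaternion q' = (0.7215, 0.1149, -0.6397, 0.2386)

q' = (0.7215, 0.1149, -0.6397, 0.2386)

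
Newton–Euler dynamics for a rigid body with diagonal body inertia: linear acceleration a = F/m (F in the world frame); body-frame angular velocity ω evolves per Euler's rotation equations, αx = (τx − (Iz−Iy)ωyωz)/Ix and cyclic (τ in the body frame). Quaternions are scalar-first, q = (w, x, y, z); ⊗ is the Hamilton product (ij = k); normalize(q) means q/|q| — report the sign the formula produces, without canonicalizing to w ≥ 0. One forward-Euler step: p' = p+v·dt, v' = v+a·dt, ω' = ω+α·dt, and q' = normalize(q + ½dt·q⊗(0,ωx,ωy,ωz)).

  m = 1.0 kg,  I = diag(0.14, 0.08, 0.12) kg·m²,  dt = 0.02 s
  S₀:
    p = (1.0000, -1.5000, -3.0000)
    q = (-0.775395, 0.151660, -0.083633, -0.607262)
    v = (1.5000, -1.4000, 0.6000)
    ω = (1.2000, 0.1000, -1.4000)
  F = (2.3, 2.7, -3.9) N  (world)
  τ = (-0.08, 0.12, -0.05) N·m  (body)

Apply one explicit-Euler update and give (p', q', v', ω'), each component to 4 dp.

gyro term ω×Iω = (-0.0056, -0.0336, -0.0072)
angular accel α = (-0.5314, 1.9200, -0.3567)
ω + α·dt = (1.1894, 0.1384, -1.4071)
Hamilton product q⊗(0,ω) = (-1.0237955, -0.7526616, -0.5939299, 1.2010786)
q' = normalize(q + ½dt·q⊗(0,ω)) = (-0.7855, 0.1441, -0.0896, -0.5951)
linear accel F/m = (2.3000, 2.7000, -3.9000)
p + v·dt = (1.0300, -1.5280, -2.9880)
v + (F/m)dt = (1.5460, -1.3460, 0.5220)

p' = (1.0300, -1.5280, -2.9880)
q' = (-0.7855, 0.1441, -0.0896, -0.5951)
v' = (1.5460, -1.3460, 0.5220)
ω' = (1.1894, 0.1384, -1.4071)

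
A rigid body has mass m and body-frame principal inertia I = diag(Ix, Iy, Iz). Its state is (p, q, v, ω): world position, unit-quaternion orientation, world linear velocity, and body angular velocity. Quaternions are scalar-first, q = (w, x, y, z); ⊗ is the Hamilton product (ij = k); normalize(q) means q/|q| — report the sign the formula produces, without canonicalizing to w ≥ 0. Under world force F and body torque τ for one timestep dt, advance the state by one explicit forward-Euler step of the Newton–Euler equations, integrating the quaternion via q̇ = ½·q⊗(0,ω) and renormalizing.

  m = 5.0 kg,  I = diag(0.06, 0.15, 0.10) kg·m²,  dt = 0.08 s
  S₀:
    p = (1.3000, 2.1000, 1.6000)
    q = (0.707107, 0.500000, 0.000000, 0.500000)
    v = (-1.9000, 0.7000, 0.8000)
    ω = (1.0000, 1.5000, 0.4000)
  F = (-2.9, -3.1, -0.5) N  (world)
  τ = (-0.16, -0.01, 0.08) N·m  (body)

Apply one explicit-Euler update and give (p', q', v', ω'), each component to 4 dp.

gyro term ω×Iω = (-0.0300, -0.0160, 0.1350)
(τ − ω×Iω)/I = (-2.1667, 0.0400, -0.5500)
new body rate ω' = (0.8267, 1.5032, 0.3560)
Hamilton product q⊗(0,ω) = (-0.7000000, -0.0428930, 1.3606605, 1.0328428)
q' = normalize(q + ½dt·q⊗(0,ω)) = (0.6773, 0.4969, 0.0543, 0.5398)
p + v·dt = (1.1480, 2.1560, 1.6640)
v' = v + a·dt = (-1.9464, 0.6504, 0.7920)

p' = (1.1480, 2.1560, 1.6640)
q' = (0.6773, 0.4969, 0.0543, 0.5398)
v' = (-1.9464, 0.6504, 0.7920)
ω' = (0.8267, 1.5032, 0.3560)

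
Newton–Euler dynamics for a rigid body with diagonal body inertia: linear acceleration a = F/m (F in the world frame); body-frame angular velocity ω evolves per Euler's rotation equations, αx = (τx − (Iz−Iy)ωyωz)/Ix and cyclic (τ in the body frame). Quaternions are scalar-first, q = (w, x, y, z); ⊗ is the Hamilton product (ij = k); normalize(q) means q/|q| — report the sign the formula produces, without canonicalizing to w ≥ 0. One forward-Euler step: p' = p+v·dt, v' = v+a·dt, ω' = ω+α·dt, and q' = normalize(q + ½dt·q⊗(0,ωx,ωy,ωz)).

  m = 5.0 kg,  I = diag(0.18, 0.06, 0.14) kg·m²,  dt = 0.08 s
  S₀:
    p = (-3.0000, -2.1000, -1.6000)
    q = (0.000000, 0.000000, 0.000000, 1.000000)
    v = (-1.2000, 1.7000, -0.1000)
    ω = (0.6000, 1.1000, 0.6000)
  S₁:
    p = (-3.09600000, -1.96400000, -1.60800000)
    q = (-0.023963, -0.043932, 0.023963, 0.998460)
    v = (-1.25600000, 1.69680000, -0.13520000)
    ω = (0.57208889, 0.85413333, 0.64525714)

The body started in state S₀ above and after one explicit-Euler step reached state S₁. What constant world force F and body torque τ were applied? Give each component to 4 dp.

Δω = ω₁−ω₀ = (-0.02791111, -0.24586667, 0.04525714)
ω₀×(Iω₀) = (0.0528, 0.0144, -0.0792)
applied torque τ = (-0.0100, -0.1700, 0.0000)
v₁ − v₀ = (-0.05600000, -0.00320000, -0.03520000)
m·(v₁−v₀)/dt = (-3.5000, -0.2000, -2.2000)

F = (-3.5000, -0.2000, -2.2000)
τ = (-0.0100, -0.1700, 0.0000)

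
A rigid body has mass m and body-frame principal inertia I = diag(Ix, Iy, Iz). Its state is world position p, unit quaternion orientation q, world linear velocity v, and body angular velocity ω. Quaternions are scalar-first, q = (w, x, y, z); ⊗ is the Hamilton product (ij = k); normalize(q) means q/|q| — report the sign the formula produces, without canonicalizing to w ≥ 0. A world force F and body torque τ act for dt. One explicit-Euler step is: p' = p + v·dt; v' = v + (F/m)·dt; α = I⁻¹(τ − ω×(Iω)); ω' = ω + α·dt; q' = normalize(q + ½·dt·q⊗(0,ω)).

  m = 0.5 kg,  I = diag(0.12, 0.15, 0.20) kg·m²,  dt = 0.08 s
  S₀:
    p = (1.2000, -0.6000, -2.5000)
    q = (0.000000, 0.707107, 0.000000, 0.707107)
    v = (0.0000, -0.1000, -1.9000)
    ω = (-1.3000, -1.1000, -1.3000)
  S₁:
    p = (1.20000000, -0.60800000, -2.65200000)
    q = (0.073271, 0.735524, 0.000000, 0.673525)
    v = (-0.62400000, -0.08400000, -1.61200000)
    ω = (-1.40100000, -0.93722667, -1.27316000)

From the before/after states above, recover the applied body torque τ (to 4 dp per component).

τ = (-0.0800, 0.1700, 0.1100)

Δω = ω₁−ω₀ = (-0.10100000, 0.16277333, 0.02684000)
precession coupling = (0.0715, -0.1352, 0.0429)
I·α + gyro = (-0.0800, 0.1700, 0.1100)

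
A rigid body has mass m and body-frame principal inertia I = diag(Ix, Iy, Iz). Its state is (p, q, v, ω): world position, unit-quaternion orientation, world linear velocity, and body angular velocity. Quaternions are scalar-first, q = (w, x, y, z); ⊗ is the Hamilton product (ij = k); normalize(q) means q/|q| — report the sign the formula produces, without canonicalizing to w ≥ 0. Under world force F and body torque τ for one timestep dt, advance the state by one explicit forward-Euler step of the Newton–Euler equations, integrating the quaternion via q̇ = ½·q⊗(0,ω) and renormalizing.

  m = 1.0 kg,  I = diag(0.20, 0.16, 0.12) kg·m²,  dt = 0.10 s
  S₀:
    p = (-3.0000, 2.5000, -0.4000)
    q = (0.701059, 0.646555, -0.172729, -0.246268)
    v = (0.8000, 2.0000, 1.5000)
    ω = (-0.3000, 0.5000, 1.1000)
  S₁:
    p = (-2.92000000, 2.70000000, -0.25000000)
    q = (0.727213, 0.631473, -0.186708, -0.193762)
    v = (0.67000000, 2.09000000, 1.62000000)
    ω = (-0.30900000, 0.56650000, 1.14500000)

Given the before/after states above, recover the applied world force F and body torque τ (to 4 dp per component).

velocity change Δv = (-0.13000000, 0.09000000, 0.12000000)
applied force F = (-1.3000, 0.9000, 1.2000)
Δω = ω₁−ω₀ = (-0.00900000, 0.06650000, 0.04500000)
applied torque τ = (-0.0400, 0.0800, 0.0600)

F = (-1.3000, 0.9000, 1.2000)
τ = (-0.0400, 0.0800, 0.0600)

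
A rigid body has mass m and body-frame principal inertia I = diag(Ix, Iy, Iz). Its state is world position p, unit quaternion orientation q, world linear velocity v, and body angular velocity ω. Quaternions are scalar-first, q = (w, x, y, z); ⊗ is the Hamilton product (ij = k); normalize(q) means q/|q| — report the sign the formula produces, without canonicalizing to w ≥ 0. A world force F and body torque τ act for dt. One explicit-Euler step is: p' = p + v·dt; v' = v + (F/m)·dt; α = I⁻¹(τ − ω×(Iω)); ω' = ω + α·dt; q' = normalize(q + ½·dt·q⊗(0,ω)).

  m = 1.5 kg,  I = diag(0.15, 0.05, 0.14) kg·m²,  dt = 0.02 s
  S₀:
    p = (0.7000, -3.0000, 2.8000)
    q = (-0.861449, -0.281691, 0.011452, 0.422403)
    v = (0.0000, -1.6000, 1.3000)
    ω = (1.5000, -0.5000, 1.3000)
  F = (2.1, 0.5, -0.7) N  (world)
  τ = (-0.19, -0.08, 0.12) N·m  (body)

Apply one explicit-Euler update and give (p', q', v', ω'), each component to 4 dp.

ω×(Iω) gyroscopic = (-0.0585, 0.0195, 0.0750)
(τ − ω×Iω)/I = (-0.8767, -1.9900, 0.3214)
ω' = ω + α·dt = (1.4825, -0.5398, 1.3064)
2q̇ = q⊗(0,ω) = (-0.1208614, -1.0660844, 1.4305273, -0.9962162)
q' = normalize(q + ½dt·q⊗(0,ω)) = (-0.8625, -0.2923, 0.0258, 0.4124)
linear accel F/m = (1.4000, 0.3333, -0.4667)
p + v·dt = (0.7000, -3.0320, 2.8260)
v' = v + a·dt = (0.0280, -1.5933, 1.2907)

p' = (0.7000, -3.0320, 2.8260)
q' = (-0.8625, -0.2923, 0.0258, 0.4124)
v' = (0.0280, -1.5933, 1.2907)
ω' = (1.4825, -0.5398, 1.3064)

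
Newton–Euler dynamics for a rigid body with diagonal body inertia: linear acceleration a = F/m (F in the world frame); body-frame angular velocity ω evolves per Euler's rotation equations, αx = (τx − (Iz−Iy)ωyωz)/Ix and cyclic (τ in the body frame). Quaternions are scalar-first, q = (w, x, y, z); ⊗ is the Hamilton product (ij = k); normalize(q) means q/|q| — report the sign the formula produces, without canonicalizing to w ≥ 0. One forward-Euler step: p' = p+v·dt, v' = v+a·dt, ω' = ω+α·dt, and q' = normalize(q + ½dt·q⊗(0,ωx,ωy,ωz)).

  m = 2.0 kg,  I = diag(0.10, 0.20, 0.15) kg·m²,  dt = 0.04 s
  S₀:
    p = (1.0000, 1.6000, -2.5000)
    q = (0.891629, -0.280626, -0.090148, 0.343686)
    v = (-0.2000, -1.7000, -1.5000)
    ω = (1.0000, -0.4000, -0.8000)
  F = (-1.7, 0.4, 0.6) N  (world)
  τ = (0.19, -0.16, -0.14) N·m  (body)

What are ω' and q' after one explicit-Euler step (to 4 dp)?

ω' = (1.0824, -0.4400, -0.8267)
q' = (0.9017, -0.2585, -0.0949, 0.3333)

α = I⁻¹(τ − ω×Iω) = (2.0600, -1.0000, -0.6667)
ω' = ω + α·dt = (1.0824, -0.4400, -0.8267)
Hamilton product q⊗(0,ω) = (0.5195156, 1.1012218, -0.2374664, -0.5109048)
q + ½dt·q⊗(0,ω), renormalized = (0.9017, -0.2585, -0.0949, 0.3333)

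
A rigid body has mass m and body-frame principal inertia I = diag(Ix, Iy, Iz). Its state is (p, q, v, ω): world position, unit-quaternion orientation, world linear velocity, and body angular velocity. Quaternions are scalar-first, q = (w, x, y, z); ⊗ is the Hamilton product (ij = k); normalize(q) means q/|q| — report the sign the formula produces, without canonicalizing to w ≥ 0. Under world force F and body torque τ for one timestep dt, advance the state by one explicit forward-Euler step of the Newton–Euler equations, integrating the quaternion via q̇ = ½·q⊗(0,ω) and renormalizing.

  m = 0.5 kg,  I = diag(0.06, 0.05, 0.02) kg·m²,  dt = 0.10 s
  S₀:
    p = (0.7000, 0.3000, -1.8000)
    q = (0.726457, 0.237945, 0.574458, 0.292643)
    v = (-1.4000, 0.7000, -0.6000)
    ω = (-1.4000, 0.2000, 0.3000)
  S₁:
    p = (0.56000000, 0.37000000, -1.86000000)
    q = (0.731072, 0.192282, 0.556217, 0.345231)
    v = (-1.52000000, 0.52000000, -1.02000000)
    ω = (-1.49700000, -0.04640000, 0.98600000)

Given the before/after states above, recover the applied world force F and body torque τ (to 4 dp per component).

Δω = ω₁−ω₀ = (-0.09700000, -0.24640000, 0.68600000)
τ = I·(Δω/dt) + ω₀×(Iω₀) = (-0.0600, -0.1400, 0.1400)
velocity change Δv = (-0.12000000, -0.18000000, -0.42000000)
F = m·Δv/dt = (-0.6000, -0.9000, -2.1000)

F = (-0.6000, -0.9000, -2.1000)
τ = (-0.0600, -0.1400, 0.1400)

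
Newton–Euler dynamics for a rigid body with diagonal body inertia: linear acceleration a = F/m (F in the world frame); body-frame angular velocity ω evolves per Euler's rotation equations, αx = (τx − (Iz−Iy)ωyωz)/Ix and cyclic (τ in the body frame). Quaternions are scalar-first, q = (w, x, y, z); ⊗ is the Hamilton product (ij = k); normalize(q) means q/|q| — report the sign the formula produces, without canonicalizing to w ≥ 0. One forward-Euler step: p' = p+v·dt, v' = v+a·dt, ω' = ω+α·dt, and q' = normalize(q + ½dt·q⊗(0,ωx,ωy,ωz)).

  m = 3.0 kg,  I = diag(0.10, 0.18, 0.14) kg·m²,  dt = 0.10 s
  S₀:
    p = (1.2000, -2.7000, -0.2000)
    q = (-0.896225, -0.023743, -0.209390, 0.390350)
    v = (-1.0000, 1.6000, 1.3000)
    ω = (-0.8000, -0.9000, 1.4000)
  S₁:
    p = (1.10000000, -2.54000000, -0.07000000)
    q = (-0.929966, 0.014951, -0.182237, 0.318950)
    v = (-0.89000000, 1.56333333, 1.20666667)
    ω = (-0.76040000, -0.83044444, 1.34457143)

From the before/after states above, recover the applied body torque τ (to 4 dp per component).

τ = (0.0900, 0.1700, -0.0200)

rate change Δω = (0.03960000, 0.06955556, -0.05542857)
gyro term ω₀×Iω₀ = (0.0504, 0.0448, 0.0576)
τ = I·(Δω/dt) + ω₀×(Iω₀) = (0.0900, 0.1700, -0.0200)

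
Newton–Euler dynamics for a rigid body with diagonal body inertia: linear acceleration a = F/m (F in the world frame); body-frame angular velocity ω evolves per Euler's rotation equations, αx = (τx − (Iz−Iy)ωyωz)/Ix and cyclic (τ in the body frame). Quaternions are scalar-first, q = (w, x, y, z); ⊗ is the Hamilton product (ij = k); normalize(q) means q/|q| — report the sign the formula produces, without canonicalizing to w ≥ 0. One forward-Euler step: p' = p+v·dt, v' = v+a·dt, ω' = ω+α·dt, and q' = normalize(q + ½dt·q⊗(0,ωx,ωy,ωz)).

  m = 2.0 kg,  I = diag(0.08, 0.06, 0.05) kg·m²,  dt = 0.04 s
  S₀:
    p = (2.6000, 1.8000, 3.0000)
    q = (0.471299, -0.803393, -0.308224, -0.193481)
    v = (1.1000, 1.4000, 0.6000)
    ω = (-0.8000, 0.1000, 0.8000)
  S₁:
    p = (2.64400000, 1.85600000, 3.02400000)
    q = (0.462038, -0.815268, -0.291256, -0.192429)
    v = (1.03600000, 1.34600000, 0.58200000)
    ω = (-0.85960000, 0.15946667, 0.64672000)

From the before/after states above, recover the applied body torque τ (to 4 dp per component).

τ = (-0.1200, 0.0700, -0.1900)

ω₁ − ω₀ = (-0.05960000, 0.05946667, -0.15328000)
ω₀×(Iω₀) = (-0.0008, -0.0192, 0.0016)
applied torque τ = (-0.1200, 0.0700, -0.1900)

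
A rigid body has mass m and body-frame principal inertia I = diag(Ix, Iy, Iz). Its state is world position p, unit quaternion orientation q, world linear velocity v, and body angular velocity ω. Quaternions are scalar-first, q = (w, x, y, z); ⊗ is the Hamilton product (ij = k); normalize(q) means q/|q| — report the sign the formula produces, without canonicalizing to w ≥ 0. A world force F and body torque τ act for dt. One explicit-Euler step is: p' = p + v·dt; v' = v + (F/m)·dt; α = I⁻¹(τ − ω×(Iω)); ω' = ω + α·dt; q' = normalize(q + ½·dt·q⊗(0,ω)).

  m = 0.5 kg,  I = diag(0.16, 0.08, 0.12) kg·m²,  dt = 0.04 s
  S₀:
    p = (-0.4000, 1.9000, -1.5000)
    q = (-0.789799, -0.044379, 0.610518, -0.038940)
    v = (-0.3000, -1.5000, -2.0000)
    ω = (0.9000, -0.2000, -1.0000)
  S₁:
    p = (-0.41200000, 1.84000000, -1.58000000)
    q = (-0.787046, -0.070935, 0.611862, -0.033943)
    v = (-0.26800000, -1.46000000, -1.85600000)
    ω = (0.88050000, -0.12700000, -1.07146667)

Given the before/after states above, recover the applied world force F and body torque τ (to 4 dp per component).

velocity change Δv = (0.03200000, 0.04000000, 0.14400000)
F = m·Δv/dt = (0.4000, 0.5000, 1.8000)
ω₁ − ω₀ = (-0.01950000, 0.07300000, -0.07146667)
gyro term ω₀×Iω₀ = (0.0080, -0.0360, 0.0144)
applied torque τ = (-0.0700, 0.1100, -0.2000)

F = (0.4000, 0.5000, 1.8000)
τ = (-0.0700, 0.1100, -0.2000)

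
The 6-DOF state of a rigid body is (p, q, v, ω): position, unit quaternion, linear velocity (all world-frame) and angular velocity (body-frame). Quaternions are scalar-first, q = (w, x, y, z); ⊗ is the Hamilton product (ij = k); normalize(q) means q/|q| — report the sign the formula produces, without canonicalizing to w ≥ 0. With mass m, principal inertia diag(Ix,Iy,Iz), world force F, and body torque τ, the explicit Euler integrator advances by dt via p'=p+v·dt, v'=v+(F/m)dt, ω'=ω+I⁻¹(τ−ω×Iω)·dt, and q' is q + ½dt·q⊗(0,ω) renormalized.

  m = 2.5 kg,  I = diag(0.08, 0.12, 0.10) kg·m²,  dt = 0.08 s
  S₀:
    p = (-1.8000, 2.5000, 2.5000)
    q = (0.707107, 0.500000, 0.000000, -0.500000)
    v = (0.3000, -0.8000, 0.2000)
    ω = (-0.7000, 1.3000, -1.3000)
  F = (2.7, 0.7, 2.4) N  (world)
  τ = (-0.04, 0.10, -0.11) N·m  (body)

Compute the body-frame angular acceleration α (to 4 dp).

gyro term ω×Iω = (0.0338, -0.0182, -0.0364)
(τ − ω×Iω)/I = (-0.9225, 0.9850, -0.7360)

α = (-0.9225, 0.9850, -0.7360)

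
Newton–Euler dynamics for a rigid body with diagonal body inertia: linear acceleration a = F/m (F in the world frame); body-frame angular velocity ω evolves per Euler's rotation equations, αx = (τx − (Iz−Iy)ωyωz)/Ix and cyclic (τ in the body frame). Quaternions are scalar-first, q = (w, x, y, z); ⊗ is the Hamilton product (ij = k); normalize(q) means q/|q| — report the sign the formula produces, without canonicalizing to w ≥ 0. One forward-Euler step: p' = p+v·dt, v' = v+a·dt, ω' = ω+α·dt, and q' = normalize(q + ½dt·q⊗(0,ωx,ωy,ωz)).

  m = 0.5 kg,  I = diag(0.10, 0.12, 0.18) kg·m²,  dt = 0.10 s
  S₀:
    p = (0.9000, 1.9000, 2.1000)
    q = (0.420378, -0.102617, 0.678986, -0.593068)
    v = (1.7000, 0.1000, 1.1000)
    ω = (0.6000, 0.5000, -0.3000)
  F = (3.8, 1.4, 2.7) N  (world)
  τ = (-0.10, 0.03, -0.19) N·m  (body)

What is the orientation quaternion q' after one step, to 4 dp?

2q̇ = q⊗(0,ω) = (-0.4558432, 0.3450650, -0.1764369, -0.5848135)
updated quaternion q' = (0.3972, -0.0853, 0.6696, -0.6218)

q' = (0.3972, -0.0853, 0.6696, -0.6218)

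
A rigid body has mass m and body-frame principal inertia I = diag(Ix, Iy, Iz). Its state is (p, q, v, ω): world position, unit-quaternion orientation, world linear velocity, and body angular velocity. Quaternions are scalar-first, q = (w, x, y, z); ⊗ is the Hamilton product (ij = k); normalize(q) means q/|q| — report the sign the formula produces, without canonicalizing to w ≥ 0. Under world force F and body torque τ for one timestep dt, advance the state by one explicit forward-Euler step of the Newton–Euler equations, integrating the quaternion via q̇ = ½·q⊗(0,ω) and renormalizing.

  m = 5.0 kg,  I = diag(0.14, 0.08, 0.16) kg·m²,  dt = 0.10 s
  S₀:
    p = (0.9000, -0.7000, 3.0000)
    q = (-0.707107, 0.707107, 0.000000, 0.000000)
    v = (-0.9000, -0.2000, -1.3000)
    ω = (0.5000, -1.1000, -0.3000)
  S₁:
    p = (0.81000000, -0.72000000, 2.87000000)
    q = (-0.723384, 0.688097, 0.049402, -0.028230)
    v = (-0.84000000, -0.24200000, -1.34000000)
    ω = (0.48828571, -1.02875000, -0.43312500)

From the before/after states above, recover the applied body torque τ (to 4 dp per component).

τ = (0.0100, 0.0600, -0.1800)

ω₁ − ω₀ = (-0.01171429, 0.07125000, -0.13312500)
precession coupling = (0.0264, 0.0030, 0.0330)
τ = I·(Δω/dt) + ω₀×(Iω₀) = (0.0100, 0.0600, -0.1800)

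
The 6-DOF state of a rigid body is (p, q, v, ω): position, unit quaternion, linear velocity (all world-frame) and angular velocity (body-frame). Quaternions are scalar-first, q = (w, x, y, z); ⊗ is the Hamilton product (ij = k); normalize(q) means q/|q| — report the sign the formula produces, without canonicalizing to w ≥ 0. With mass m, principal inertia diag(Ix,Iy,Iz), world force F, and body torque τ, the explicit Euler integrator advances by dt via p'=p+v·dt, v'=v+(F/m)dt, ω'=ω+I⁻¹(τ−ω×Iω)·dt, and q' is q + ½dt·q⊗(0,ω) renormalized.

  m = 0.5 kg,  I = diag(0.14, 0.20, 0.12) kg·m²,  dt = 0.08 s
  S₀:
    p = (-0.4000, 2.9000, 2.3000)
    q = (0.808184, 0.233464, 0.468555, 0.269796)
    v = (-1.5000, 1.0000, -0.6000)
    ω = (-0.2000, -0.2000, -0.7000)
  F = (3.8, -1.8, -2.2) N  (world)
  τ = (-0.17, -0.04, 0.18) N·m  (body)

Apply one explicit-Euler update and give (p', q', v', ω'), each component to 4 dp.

ω×(Iω) gyroscopic = (-0.0112, 0.0028, 0.0024)
angular accel α = (-1.1343, -0.2140, 1.4800)
ω + α·dt = (-0.2907, -0.2171, -0.5816)
Hamilton product q⊗(0,ω) = (0.3292610, -0.4356661, -0.0521712, -0.5187106)
q + ½dt·q⊗(0,ω), renormalized = (0.8210, 0.2159, 0.4663, 0.2489)
p' = p + v·dt = (-0.5200, 2.9800, 2.2520)
new velocity v' = (-0.8920, 0.7120, -0.9520)

p' = (-0.5200, 2.9800, 2.2520)
q' = (0.8210, 0.2159, 0.4663, 0.2489)
v' = (-0.8920, 0.7120, -0.9520)
ω' = (-0.2907, -0.2171, -0.5816)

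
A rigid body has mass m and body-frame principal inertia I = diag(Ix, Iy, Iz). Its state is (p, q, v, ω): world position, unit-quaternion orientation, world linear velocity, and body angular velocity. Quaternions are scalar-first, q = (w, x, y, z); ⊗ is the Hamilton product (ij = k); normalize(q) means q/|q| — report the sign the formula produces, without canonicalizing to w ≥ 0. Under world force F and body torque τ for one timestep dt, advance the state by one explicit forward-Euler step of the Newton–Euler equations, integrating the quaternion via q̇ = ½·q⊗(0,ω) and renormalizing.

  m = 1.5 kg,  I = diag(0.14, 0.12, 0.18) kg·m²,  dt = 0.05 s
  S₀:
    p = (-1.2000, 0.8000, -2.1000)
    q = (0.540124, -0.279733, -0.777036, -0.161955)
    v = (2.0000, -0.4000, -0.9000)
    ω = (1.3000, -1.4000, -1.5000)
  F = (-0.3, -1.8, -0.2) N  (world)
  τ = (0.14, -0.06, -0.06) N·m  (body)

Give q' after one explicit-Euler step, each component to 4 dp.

Hamilton product q⊗(0,ω) = (-0.9671300, 1.6409782, -1.3863146, 0.5915870)
updated quaternion q' = (0.5150, -0.2383, -0.8102, -0.1469)

q' = (0.5150, -0.2383, -0.8102, -0.1469)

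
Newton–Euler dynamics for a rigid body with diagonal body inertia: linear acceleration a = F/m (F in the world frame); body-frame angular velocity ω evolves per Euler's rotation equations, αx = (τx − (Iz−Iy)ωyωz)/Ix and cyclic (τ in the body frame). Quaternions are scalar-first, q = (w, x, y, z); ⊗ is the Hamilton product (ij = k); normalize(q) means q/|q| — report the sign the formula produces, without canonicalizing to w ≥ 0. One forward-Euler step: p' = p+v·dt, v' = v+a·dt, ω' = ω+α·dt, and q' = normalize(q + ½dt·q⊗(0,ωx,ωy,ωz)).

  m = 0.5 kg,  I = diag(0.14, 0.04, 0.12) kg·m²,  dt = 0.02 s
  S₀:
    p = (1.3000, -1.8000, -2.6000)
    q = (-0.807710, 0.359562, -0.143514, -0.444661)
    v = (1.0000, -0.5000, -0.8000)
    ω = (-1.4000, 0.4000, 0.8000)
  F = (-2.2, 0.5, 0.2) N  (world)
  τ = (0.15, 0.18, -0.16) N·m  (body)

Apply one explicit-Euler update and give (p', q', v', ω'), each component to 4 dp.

a = F/m = (-4.4000, 1.0000, 0.4000)
p + v·dt = (1.3200, -1.8100, -2.6160)
v' = v + a·dt = (0.9120, -0.4800, -0.7920)
ω×(Iω) gyroscopic = (0.0256, -0.0224, 0.0560)
(τ − ω×Iω)/I = (0.8886, 5.0600, -1.8000)
new body rate ω' = (-1.3822, 0.5012, 0.7640)
Hamilton product q⊗(0,ω) = (0.9165212, 1.1938472, 0.0117918, -0.7032628)
updated quaternion q' = (-0.7984, 0.3714, -0.1434, -0.4516)

p' = (1.3200, -1.8100, -2.6160)
q' = (-0.7984, 0.3714, -0.1434, -0.4516)
v' = (0.9120, -0.4800, -0.7920)
ω' = (-1.3822, 0.5012, 0.7640)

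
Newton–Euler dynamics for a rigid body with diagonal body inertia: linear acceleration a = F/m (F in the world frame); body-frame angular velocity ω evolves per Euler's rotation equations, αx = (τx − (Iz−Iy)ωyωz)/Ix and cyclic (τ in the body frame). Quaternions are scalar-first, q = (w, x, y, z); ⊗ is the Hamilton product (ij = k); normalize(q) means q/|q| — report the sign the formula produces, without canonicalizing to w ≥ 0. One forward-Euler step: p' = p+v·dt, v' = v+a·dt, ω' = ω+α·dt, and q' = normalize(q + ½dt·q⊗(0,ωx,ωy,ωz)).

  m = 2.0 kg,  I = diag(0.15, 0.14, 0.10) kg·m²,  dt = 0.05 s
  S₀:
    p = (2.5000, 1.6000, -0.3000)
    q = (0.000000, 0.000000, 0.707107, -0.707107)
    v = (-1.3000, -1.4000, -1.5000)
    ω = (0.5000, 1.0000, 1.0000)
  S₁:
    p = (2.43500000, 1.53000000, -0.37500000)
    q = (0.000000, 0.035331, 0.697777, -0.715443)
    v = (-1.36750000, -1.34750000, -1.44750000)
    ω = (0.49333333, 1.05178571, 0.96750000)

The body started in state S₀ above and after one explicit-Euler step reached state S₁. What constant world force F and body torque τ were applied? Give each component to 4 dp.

F = (-2.7000, 2.1000, 2.1000)
τ = (-0.0600, 0.1700, -0.0700)

ω₁ − ω₀ = (-0.00666667, 0.05178571, -0.03250000)
precession coupling = (-0.0400, 0.0250, -0.0050)
I·α + gyro = (-0.0600, 0.1700, -0.0700)
Δv = v₁−v₀ = (-0.06750000, 0.05250000, 0.05250000)
applied force F = (-2.7000, 2.1000, 2.1000)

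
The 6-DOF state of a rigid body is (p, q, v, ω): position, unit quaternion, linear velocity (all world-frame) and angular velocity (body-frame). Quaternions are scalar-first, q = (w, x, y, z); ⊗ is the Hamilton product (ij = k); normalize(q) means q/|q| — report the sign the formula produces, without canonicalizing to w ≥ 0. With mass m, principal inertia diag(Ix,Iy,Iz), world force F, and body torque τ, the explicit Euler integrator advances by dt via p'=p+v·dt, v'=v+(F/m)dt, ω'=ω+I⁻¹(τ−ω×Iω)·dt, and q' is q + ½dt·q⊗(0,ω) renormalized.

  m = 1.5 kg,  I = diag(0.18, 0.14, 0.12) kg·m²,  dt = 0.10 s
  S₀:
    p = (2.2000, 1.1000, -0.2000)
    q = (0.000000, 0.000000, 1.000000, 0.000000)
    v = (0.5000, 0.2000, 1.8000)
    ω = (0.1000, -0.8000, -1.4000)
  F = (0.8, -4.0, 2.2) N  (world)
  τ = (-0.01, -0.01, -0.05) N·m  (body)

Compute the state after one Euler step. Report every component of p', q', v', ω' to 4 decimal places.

p' = (2.2500, 1.1200, -0.0200)
q' = (0.0399, -0.0698, 0.9968, -0.0050)
v' = (0.5533, -0.0667, 1.9467)
ω' = (0.1069, -0.8011, -1.4443)

a = (0.5333, -2.6667, 1.4667)
p' = p + v·dt = (2.2500, 1.1200, -0.0200)
new velocity v' = (0.5533, -0.0667, 1.9467)
gyro term ω×Iω = (-0.0224, -0.0084, 0.0032)
(τ − ω×Iω)/I = (0.0689, -0.0114, -0.4433)
ω' = ω + α·dt = (0.1069, -0.8011, -1.4443)
q⊗(0,ω) = (0.8000000, -1.4000000, 0.0000000, -0.1000000)
q' = normalize(q + ½dt·q⊗(0,ω)) = (0.0399, -0.0698, 0.9968, -0.0050)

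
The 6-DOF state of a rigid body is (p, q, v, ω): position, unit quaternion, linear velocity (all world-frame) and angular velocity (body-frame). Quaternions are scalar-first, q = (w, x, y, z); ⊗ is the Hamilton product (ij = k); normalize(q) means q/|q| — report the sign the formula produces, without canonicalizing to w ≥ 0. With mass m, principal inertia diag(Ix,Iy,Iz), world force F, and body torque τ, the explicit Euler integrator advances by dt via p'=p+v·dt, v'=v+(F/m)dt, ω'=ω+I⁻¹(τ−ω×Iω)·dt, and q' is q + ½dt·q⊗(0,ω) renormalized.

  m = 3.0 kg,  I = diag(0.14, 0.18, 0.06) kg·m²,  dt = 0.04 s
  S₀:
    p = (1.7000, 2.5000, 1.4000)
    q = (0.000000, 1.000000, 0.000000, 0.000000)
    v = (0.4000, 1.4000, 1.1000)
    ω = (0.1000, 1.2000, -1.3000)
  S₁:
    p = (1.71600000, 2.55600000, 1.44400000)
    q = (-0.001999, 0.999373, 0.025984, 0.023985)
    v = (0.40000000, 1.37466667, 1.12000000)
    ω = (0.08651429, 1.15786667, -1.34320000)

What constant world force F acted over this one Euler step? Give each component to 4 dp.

F = (0.0000, -1.9000, 1.5000)

velocity change Δv = (0.00000000, -0.02533333, 0.02000000)
applied force F = (0.0000, -1.9000, 1.5000)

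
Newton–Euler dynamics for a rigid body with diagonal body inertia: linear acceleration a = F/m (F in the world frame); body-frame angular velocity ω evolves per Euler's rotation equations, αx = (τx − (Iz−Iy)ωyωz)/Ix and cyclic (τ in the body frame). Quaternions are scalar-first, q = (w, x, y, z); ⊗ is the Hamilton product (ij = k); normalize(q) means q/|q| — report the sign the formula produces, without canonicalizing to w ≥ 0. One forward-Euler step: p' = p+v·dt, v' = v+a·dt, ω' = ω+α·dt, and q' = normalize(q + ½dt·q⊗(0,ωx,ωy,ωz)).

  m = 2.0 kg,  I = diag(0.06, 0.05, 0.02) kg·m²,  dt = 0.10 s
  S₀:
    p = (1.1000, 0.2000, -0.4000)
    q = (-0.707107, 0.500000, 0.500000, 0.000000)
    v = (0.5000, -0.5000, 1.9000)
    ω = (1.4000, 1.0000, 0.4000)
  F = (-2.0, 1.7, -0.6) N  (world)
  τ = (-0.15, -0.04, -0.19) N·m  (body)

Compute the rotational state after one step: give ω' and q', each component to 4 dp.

precession coupling ω×(Iω) = (-0.0120, 0.0224, -0.0140)
(τ − ω×Iω)/I = (-2.3000, -1.2480, -8.8000)
ω + α·dt = (1.1700, 0.8752, -0.4800)
q⊗(0,ω) = (-1.2000000, -0.7899498, -0.9071070, -0.4828428)
q + ½dt·q⊗(0,ω), renormalized = (-0.7641, 0.4587, 0.4529, -0.0240)

ω' = (1.1700, 0.8752, -0.4800)
q' = (-0.7641, 0.4587, 0.4529, -0.0240)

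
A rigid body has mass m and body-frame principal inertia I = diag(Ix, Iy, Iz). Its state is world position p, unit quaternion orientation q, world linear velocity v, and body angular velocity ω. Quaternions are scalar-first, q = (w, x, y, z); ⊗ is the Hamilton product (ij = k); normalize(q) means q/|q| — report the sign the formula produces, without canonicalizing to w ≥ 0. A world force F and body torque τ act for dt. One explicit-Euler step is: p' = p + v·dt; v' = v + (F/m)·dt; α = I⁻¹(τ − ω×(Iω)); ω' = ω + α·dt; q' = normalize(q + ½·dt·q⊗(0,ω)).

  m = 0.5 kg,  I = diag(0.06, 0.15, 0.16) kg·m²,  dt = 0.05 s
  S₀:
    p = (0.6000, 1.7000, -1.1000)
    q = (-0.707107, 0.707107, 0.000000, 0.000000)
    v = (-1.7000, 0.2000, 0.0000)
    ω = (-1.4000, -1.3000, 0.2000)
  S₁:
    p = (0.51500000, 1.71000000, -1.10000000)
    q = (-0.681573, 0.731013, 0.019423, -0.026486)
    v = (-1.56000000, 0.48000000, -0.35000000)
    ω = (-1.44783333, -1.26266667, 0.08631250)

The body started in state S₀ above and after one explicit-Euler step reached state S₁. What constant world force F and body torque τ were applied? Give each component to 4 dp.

F = (1.4000, 2.8000, -3.5000)
τ = (-0.0600, 0.1400, -0.2000)

Δω = ω₁−ω₀ = (-0.04783333, 0.03733333, -0.11368750)
I·α + gyro = (-0.0600, 0.1400, -0.2000)
v₁ − v₀ = (0.14000000, 0.28000000, -0.35000000)
applied force F = (1.4000, 2.8000, -3.5000)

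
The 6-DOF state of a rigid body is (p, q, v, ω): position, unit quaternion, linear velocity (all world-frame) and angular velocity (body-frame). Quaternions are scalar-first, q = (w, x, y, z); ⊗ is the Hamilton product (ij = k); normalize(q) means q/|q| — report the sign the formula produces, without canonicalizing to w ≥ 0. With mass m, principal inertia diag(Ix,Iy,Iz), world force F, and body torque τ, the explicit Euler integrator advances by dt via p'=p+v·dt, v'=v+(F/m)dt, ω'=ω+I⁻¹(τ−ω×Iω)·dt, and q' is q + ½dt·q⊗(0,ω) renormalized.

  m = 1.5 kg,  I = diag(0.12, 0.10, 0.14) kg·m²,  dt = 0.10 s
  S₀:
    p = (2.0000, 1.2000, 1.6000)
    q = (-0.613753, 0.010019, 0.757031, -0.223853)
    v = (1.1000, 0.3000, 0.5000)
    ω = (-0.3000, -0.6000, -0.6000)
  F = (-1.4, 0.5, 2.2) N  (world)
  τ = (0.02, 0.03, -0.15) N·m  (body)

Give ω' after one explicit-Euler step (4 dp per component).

gyro term ω×Iω = (0.0144, -0.0036, -0.0036)
(τ − ω×Iω)/I = (0.0467, 0.3360, -1.0457)
ω' = ω + α·dt = (-0.2953, -0.5664, -0.7046)

ω' = (-0.2953, -0.5664, -0.7046)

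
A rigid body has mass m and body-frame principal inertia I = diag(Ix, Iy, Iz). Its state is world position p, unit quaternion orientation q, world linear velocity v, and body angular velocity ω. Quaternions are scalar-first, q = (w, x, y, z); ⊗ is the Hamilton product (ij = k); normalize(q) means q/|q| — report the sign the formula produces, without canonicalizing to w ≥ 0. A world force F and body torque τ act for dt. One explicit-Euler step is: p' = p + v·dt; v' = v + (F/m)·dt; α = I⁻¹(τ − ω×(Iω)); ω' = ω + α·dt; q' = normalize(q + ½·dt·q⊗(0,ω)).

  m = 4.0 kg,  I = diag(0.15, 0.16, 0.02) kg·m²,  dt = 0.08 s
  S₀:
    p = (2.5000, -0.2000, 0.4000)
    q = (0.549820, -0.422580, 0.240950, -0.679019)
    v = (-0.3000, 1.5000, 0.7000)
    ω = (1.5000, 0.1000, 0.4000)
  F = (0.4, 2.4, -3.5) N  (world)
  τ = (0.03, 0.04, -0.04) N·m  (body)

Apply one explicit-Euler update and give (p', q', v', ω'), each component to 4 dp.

a = (0.1000, 0.6000, -0.8750)
p' = p + v·dt = (2.4760, -0.0800, 0.4560)
v' = v + a·dt = (-0.2920, 1.5480, 0.6300)
precession coupling ω×(Iω) = (-0.0056, 0.0780, 0.0015)
(τ − ω×Iω)/I = (0.2373, -0.2375, -2.0750)
ω + α·dt = (1.5190, 0.0810, 0.2340)
Hamilton product q⊗(0,ω) = (0.8813826, 0.9890119, -0.7945145, -0.1837550)
updated quaternion q' = (0.5839, -0.3823, 0.2088, -0.6850)

p' = (2.4760, -0.0800, 0.4560)
q' = (0.5839, -0.3823, 0.2088, -0.6850)
v' = (-0.2920, 1.5480, 0.6300)
ω' = (1.5190, 0.0810, 0.2340)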